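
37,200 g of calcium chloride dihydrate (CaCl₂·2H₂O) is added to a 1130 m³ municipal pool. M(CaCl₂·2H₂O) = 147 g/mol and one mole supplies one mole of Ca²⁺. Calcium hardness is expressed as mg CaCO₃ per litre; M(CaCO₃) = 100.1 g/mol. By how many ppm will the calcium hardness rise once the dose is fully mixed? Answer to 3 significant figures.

22.4 ppm

Volume: 1130 m³ = 1,130,000 L.
Moles of Ca²⁺: 37,200 g ÷ 147 g/mol = 253.1 mol.
As CaCO₃: 253.1 mol × 100.1 g/mol = 25,330 g.
Rise: 25,330 g / 1,130,000 L × 1000 = 22.42 mg/L.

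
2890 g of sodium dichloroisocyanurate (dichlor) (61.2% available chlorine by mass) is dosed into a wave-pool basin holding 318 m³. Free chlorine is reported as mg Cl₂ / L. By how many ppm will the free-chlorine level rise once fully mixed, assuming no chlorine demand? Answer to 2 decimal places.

Volume: 318 m³ = 318,000 L.
Available chlorine delivered: 2890 g × 0.612 = 1769 g as Cl₂.
Concentration rise: 1769 g / 318,000 L = 5.562 mg/L = 5.56 ppm.

5.56 ppm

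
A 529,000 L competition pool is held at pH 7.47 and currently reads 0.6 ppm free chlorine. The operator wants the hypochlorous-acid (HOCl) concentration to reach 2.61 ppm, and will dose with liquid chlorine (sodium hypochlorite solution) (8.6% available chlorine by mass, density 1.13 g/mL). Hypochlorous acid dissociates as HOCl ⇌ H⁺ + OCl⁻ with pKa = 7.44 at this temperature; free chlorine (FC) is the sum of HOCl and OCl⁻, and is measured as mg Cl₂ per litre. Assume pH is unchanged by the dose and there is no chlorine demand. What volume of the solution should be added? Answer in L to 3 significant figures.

26.2 L

[OCl⁻]/[HOCl] = 10^(pH − pKa) = 10^(7.47 − 7.44) = 1.072; fraction as HOCl = 1/(1 + 1.072) = 0.4827.
Free chlorine required for 2.61 ppm HOCl: 2.61 / 0.4827 = 5.407 ppm.
FC to add: 5.407 − 0.6 = 4.807 mg/L as Cl₂.
Cl₂ equivalent: 4.807 mg/L × 529,000 L = 2543 g.
Product at 8.6% available Cl: 2543 / 0.086 = 29,570 g.
Volume: 29,570 g ÷ 1.13 g/mL = 26,170 mL.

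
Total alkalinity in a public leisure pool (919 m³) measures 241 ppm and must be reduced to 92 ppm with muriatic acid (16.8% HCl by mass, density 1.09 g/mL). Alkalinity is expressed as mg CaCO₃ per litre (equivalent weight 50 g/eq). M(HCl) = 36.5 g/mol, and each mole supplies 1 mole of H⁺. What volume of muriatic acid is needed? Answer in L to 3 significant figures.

Volume: 919 m³ = 919,000 L.
Alkalinity to neutralize: (241 − 92) = 149 mg/L as CaCO₃ × 919,000 L = 136,900 g as CaCO₃.
Equivalents of H⁺ required: 136,900 ÷ 50 g/eq = 2739 eq = 2739 mol HCl.
Mass of HCl: 2739 × 36.5 = 99,960 g.
Mass of 16.8% solution: 99,960 / 0.168 = 595,000 g.
Volume: 595,000 g ÷ 1.09 g/mL = 545,900 mL.

546 L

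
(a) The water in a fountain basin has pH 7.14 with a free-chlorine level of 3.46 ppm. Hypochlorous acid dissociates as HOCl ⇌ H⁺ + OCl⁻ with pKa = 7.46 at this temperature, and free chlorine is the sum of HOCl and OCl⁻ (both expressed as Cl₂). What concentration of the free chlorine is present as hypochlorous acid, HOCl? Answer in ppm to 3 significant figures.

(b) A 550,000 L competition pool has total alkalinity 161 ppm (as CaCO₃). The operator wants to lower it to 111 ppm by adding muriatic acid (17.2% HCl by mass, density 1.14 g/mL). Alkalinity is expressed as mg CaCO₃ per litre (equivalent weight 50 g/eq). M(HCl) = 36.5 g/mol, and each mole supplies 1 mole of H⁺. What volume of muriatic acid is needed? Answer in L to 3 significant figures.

(a) [OCl⁻]/[HOCl] = 10^(pH − pKa) = 10^(7.14 − 7.46) = 10^-0.32 = 0.4786.
(a) Fraction as HOCl = 1 / (1 + 0.4786) = 0.6763.
(a) HOCl = 0.6763 × 3.46 ppm = 2.34 ppm.

(b) Alkalinity to neutralize: (161 − 111) = 50 mg/L as CaCO₃ × 550,000 L = 27,500 g as CaCO₃.
(b) Equivalents of H⁺ required: 27,500 ÷ 50 g/eq = 550 eq = 550 mol HCl.
(b) Mass of HCl: 550 × 36.5 = 20,080 g.
(b) Mass of 17.2% solution: 20,080 / 0.172 = 116,700 g.
(b) Volume: 116,700 g ÷ 1.14 g/mL = 102,400 mL.

(a) 2.34 ppm; (b) 102 L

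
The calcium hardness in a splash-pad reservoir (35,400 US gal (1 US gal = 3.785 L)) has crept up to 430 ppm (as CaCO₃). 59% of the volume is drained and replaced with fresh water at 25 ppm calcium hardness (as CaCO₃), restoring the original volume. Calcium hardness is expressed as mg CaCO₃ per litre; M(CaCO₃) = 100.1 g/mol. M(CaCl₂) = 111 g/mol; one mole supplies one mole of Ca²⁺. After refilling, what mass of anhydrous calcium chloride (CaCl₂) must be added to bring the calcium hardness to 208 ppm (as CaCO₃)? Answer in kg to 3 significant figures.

Volume: 35,400 US gal × 3.785 L/gal = 133,989 L.
After draining 59% and refilling: 430 × 0.41 + 25 × 0.59 = 191.05 ppm.
Deficit to target: 208 − 191.05 = 16.95 mg/L.
As CaCO₃: 16.95 mg/L × 133,989 L = 2271 g; ÷ 100.1 = 22.69 mol Ca²⁺.
Mass: 22.69 × 111 = 2518 g.

2.52 kg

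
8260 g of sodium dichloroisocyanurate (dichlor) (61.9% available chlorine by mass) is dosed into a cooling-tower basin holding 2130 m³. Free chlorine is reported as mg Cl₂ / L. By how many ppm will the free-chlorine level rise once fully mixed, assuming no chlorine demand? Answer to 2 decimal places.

Volume: 2130 m³ = 2,130,000 L.
Available chlorine delivered: 8260 g × 0.619 = 5113 g as Cl₂.
Concentration rise: 5113 g / 2,130,000 L = 2.4 mg/L = 2.40 ppm.

2.40 ppm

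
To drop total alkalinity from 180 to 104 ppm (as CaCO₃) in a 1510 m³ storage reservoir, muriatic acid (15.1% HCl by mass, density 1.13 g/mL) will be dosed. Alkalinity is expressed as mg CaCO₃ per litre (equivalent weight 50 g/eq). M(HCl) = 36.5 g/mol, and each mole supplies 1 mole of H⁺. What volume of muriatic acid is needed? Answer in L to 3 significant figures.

Volume: 1510 m³ = 1,510,000 L.
Alkalinity to neutralize: (180 − 104) = 76 mg/L as CaCO₃ × 1,510,000 L = 114,800 g as CaCO₃.
Equivalents of H⁺ required: 114,800 ÷ 50 g/eq = 2295 eq = 2295 mol HCl.
Mass of HCl: 2295 × 36.5 = 83,770 g.
Mass of 15.1% solution: 83,770 / 0.151 = 554,800 g.
Volume: 554,800 g ÷ 1.13 g/mL = 491,000 mL.

491 L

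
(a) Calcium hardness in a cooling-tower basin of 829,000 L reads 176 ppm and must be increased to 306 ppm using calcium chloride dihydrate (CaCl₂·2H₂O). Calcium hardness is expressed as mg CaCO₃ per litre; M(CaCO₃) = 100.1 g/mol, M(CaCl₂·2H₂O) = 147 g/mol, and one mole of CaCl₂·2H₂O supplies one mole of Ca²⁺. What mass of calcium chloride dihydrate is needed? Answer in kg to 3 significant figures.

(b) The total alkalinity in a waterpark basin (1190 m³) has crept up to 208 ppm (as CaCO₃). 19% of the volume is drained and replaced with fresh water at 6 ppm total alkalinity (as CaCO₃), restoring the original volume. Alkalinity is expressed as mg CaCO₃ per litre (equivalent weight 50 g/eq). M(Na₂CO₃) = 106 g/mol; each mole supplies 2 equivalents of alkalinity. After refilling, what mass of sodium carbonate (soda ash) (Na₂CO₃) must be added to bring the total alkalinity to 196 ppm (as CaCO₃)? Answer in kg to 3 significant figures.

(a) Hardness to add: (306 − 176) = 130 mg/L as CaCO₃ × 829,000 L = 107,800 g as CaCO₃.
(a) Moles of Ca²⁺ (1 mol Ca²⁺ ≡ 1 mol CaCO₃): 107,800 / 100.1 g/mol = 1077 mol.
(a) Mass of CaCl₂·2H₂O: 1077 × 147 = 158,300 g.

(b) Volume: 1190 m³ = 1,190,000 L.
(b) After draining 19% and refilling: 208 × 0.81 + 6 × 0.19 = 169.62 ppm.
(b) Deficit to target: 196 − 169.62 = 26.38 mg/L.
(b) As CaCO₃: 26.38 mg/L × 1,190,000 L = 31,390 g; ÷ 50 g/eq ÷ 2 = 313.9 mol Na₂CO₃.
(b) Mass: 313.9 × 106 = 33,280 g.

(a) 158 kg; (b) 33.3 kg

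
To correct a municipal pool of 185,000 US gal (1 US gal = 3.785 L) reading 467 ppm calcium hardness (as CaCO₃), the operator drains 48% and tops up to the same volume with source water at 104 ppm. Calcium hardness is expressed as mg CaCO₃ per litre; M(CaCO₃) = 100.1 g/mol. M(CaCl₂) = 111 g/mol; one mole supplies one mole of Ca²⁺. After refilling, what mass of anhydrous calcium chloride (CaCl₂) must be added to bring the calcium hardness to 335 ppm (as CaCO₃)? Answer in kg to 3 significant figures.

Volume: 185,000 US gal × 3.785 L/gal = 700,225 L.
After draining 48% and refilling: 467 × 0.52 + 104 × 0.48 = 292.76 ppm.
Deficit to target: 335 − 292.76 = 42.24 mg/L.
As CaCO₃: 42.24 mg/L × 700,225 L = 29,580 g; ÷ 100.1 = 295.5 mol Ca²⁺.
Mass: 295.5 × 111 = 32,800 g.

32.8 kg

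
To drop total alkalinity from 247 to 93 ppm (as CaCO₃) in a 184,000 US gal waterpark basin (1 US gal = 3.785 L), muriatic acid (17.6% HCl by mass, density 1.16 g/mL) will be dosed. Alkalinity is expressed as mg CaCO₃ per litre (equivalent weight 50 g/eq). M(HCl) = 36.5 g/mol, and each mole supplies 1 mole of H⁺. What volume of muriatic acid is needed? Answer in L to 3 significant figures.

Volume: 184,000 US gal × 3.785 L/gal = 696,440 L.
Alkalinity to neutralize: (247 − 93) = 154 mg/L as CaCO₃ × 696,440 L = 107,300 g as CaCO₃.
Equivalents of H⁺ required: 107,300 ÷ 50 g/eq = 2145 eq = 2145 mol HCl.
Mass of HCl: 2145 × 36.5 = 78,290 g.
Mass of 17.6% solution: 78,290 / 0.176 = 444,900 g.
Volume: 444,900 g ÷ 1.16 g/mL = 383,500 mL.

383 L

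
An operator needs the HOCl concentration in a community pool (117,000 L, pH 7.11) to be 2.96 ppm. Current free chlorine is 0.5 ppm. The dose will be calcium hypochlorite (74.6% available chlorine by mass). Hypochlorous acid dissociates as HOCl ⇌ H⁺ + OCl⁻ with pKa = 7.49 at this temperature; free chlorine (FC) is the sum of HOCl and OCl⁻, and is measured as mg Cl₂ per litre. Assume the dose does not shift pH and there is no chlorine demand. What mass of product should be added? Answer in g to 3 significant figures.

[OCl⁻]/[HOCl] = 10^(pH − pKa) = 10^(7.11 − 7.49) = 0.4169; fraction as HOCl = 1/(1 + 0.4169) = 0.7058.
Free chlorine required for 2.96 ppm HOCl: 2.96 / 0.7058 = 4.194 ppm.
FC to add: 4.194 − 0.5 = 3.694 mg/L as Cl₂.
Cl₂ equivalent: 3.694 mg/L × 117,000 L = 432.2 g.
Product at 74.6% available Cl: 432.2 / 0.746 = 579.3 g.

579 g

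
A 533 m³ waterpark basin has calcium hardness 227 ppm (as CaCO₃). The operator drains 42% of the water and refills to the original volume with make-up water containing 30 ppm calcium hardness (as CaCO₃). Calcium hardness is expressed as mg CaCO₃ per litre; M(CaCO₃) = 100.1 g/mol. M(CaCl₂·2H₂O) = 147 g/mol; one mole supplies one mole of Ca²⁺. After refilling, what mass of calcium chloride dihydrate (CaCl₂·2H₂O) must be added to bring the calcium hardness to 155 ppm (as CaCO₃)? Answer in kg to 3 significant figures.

Volume: 533 m³ = 533,000 L.
After draining 42% and refilling: 227 × 0.58 + 30 × 0.42 = 144.26 ppm.
Deficit to target: 155 − 144.26 = 10.74 mg/L.
As CaCO₃: 10.74 mg/L × 533,000 L = 5724 g; ÷ 100.1 = 57.19 mol Ca²⁺.
Mass: 57.19 × 147 = 8406 g.

8.41 kg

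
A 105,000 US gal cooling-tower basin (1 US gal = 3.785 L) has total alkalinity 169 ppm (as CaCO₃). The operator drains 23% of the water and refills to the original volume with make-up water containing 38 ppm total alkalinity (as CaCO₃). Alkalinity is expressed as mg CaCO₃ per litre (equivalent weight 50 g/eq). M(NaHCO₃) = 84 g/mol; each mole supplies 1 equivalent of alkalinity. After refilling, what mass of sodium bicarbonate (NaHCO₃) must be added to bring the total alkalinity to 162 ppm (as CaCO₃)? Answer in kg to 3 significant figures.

Volume: 105,000 US gal × 3.785 L/gal = 397,425 L.
After draining 23% and refilling: 169 × 0.77 + 38 × 0.23 = 138.87 ppm.
Deficit to target: 162 − 138.87 = 23.13 mg/L.
As CaCO₃: 23.13 mg/L × 397,425 L = 9192 g; ÷ 50 g/eq ÷ 1 = 183.8 mol NaHCO₃.
Mass: 183.8 × 84 = 15,440 g.

15.4 kg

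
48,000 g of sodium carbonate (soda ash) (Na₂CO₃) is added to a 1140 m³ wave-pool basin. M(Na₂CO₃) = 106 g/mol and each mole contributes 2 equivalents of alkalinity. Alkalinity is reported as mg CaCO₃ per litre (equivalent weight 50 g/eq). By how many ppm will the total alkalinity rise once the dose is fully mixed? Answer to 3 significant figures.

39.7 ppm

Volume: 1140 m³ = 1,140,000 L.
Moles of Na₂CO₃: 48,000 g ÷ 106 g/mol = 452.8 mol → 905.7 eq of alkalinity.
As CaCO₃: 905.7 eq × 50 g/eq = 45,280 g.
Rise: 45,280 g / 1,140,000 L × 1000 = 39.72 mg/L.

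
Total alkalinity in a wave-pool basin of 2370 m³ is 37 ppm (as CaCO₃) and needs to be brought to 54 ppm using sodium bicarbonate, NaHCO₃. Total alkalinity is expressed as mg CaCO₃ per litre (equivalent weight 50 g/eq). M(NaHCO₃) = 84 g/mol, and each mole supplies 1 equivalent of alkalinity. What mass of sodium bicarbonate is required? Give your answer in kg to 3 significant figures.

67.7 kg

Volume: 2370 m³ = 2,370,000 L.
Alkalinity to add: (54 − 37) = 17 mg/L as CaCO₃ × 2,370,000 L = 40,290 g as CaCO₃.
Equivalents: 40,290 g ÷ 50 g/eq = 805.8 eq.
NaHCO₃ supplies 1 eq per mole → 805.8 mol.
Mass: 805.8 mol × 84 g/mol = 67,690 g.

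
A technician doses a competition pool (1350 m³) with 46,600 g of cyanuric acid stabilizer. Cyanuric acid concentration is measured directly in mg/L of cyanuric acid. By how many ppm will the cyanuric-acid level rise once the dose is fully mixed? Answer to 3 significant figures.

Volume: 1350 m³ = 1,350,000 L.
Rise: 46,600 g / 1,350,000 L × 1000 = 34.52 mg/L.

34.5 ppm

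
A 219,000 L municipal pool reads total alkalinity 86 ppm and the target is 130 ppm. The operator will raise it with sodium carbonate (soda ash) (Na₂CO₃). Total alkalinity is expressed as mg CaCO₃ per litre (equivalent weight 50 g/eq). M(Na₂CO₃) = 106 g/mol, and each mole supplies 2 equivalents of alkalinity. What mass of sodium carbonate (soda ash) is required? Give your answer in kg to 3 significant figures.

Alkalinity to add: (130 − 86) = 44 mg/L as CaCO₃ × 219,000 L = 9636 g as CaCO₃.
Equivalents: 9636 g ÷ 50 g/eq = 192.7 eq.
Each mole of Na₂CO₃ supplies 2 eq, so 192.7 / 2 = 96.36 mol.
Mass: 96.36 mol × 106 g/mol = 10,210 g.

10.2 kg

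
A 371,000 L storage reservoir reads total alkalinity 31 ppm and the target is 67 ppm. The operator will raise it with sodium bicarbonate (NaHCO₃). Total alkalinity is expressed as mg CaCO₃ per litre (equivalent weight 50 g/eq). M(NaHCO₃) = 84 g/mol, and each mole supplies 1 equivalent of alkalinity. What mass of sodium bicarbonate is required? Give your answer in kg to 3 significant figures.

Alkalinity to add: (67 − 31) = 36 mg/L as CaCO₃ × 371,000 L = 13,360 g as CaCO₃.
Equivalents: 13,360 g ÷ 50 g/eq = 267.1 eq.
NaHCO₃ supplies 1 eq per mole → 267.1 mol.
Mass: 267.1 mol × 84 g/mol = 22,440 g.

22.4 kg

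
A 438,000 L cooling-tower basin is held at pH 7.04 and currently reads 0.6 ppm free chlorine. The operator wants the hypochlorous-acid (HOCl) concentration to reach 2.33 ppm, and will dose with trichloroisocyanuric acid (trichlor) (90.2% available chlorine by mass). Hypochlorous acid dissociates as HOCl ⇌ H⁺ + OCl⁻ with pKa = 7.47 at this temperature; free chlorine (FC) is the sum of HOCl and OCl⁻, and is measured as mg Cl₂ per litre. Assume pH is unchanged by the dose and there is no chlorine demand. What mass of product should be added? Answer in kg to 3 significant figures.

[OCl⁻]/[HOCl] = 10^(pH − pKa) = 10^(7.04 − 7.47) = 0.3715; fraction as HOCl = 1/(1 + 0.3715) = 0.7291.
Free chlorine required for 2.33 ppm HOCl: 2.33 / 0.7291 = 3.196 ppm.
FC to add: 3.196 − 0.6 = 2.596 mg/L as Cl₂.
Cl₂ equivalent: 2.596 mg/L × 438,000 L = 1137 g.
Product at 90.2% available Cl: 1137 / 0.902 = 1260 g.

1.26 kg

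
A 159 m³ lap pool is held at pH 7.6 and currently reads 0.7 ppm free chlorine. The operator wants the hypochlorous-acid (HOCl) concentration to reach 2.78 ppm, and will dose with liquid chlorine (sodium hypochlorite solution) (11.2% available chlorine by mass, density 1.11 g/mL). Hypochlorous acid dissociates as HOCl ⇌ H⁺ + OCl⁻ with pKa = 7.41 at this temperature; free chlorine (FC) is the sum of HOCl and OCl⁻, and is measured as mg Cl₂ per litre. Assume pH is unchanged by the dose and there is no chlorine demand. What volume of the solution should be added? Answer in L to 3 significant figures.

8.17 L

Volume: 159 m³ = 159,000 L.
[OCl⁻]/[HOCl] = 10^(pH − pKa) = 10^(7.6 − 7.41) = 1.549; fraction as HOCl = 1/(1 + 1.549) = 0.3923.
Free chlorine required for 2.78 ppm HOCl: 2.78 / 0.3923 = 7.086 ppm.
FC to add: 7.086 − 0.7 = 6.386 mg/L as Cl₂.
Cl₂ equivalent: 6.386 mg/L × 159,000 L = 1015 g.
Product at 11.2% available Cl: 1015 / 0.112 = 9065 g.
Volume: 9065 g ÷ 1.11 g/mL = 8167 mL.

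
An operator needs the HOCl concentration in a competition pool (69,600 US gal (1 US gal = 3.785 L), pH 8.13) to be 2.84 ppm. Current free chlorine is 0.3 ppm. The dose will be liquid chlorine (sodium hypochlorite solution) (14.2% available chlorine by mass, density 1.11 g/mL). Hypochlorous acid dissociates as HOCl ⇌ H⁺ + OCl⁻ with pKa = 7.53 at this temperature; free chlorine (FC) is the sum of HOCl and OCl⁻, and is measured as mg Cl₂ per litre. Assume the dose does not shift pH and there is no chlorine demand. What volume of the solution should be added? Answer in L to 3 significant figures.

23.1 L

Volume: 69,600 US gal × 3.785 L/gal = 263,436 L.
[OCl⁻]/[HOCl] = 10^(pH − pKa) = 10^(8.13 − 7.53) = 3.981; fraction as HOCl = 1/(1 + 3.981) = 0.2008.
Free chlorine required for 2.84 ppm HOCl: 2.84 / 0.2008 = 14.15 ppm.
FC to add: 14.15 − 0.3 = 13.85 mg/L as Cl₂.
Cl₂ equivalent: 13.85 mg/L × 263,436 L = 3648 g.
Product at 14.2% available Cl: 3648 / 0.142 = 25,690 g.
Volume: 25,690 g ÷ 1.11 g/mL = 23,140 mL.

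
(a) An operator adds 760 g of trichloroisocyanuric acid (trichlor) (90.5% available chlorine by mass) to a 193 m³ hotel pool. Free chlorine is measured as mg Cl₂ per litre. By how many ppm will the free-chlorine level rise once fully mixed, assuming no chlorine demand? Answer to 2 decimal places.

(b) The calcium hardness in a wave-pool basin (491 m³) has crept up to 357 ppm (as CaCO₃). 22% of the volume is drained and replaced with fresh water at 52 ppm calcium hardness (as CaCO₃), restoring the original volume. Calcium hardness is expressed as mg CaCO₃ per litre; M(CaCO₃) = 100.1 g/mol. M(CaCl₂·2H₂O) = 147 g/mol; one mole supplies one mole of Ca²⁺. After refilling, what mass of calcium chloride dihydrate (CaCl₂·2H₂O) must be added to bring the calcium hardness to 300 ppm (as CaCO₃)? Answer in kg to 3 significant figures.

(a) 3.56 ppm; (b) 7.28 kg

(a) Volume: 193 m³ = 193,000 L.
(a) Available chlorine delivered: 760 g × 0.905 = 687.8 g as Cl₂.
(a) Concentration rise: 687.8 g / 193,000 L = 3.564 mg/L = 3.56 ppm.

(b) Volume: 491 m³ = 491,000 L.
(b) After draining 22% and refilling: 357 × 0.78 + 52 × 0.22 = 289.9 ppm.
(b) Deficit to target: 300 − 289.9 = 10.1 mg/L.
(b) As CaCO₃: 10.1 mg/L × 491,000 L = 4959 g; ÷ 100.1 = 49.54 mol Ca²⁺.
(b) Mass: 49.54 × 147 = 7283 g.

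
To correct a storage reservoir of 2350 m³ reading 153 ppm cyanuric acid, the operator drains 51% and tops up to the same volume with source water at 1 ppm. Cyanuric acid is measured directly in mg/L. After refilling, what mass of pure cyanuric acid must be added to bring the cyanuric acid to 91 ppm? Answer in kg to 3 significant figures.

36.5 kg

Volume: 2350 m³ = 2,350,000 L.
After draining 51% and refilling: 153 × 0.49 + 1 × 0.51 = 75.48 ppm.
Deficit to target: 91 − 75.48 = 15.52 mg/L.
Mass: 15.52 mg/L × 2,350,000 L = 36,470 g cyanuric acid.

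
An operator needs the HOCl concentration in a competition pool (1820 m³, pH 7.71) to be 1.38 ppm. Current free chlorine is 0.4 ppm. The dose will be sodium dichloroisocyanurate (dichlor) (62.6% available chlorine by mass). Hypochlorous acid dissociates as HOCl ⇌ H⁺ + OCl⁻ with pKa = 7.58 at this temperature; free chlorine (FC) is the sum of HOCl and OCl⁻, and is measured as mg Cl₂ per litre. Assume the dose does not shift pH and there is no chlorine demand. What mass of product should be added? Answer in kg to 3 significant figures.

8.26 kg

Volume: 1820 m³ = 1,820,000 L.
[OCl⁻]/[HOCl] = 10^(pH − pKa) = 10^(7.71 − 7.58) = 1.349; fraction as HOCl = 1/(1 + 1.349) = 0.4257.
Free chlorine required for 1.38 ppm HOCl: 1.38 / 0.4257 = 3.242 ppm.
FC to add: 3.242 − 0.4 = 2.842 mg/L as Cl₂.
Cl₂ equivalent: 2.842 mg/L × 1,820,000 L = 5172 g.
Product at 62.6% available Cl: 5172 / 0.626 = 8261 g.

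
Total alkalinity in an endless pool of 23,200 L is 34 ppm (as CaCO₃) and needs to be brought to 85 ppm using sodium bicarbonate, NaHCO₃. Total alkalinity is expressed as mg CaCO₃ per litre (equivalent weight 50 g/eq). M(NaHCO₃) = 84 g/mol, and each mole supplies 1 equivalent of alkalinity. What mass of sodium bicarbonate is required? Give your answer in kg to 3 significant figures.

Alkalinity to add: (85 − 34) = 51 mg/L as CaCO₃ × 23,200 L = 1183 g as CaCO₃.
Equivalents: 1183 g ÷ 50 g/eq = 23.66 eq.
NaHCO₃ supplies 1 eq per mole → 23.66 mol.
Mass: 23.66 mol × 84 g/mol = 1988 g.

1.99 kg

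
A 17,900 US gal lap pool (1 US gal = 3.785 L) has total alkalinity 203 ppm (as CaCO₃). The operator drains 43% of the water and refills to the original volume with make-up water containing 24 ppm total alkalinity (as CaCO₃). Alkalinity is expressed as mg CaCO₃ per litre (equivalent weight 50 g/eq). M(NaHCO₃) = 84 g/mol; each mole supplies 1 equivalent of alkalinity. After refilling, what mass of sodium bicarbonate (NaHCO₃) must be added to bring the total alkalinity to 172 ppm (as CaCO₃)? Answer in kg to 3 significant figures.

Volume: 17,900 US gal × 3.785 L/gal = 67,752 L.
After draining 43% and refilling: 203 × 0.57 + 24 × 0.43 = 126.03 ppm.
Deficit to target: 172 − 126.03 = 45.97 mg/L.
As CaCO₃: 45.97 mg/L × 67,752 L = 3115 g; ÷ 50 g/eq ÷ 1 = 62.29 mol NaHCO₃.
Mass: 62.29 × 84 = 5232 g.

5.23 kg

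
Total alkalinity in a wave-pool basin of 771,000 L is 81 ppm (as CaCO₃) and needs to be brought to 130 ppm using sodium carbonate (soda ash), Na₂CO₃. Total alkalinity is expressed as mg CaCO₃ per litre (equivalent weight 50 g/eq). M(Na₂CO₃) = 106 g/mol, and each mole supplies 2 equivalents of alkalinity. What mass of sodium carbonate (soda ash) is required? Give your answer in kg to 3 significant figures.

Alkalinity to add: (130 − 81) = 49 mg/L as CaCO₃ × 771,000 L = 37,780 g as CaCO₃.
Equivalents: 37,780 g ÷ 50 g/eq = 755.6 eq.
Each mole of Na₂CO₃ supplies 2 eq, so 755.6 / 2 = 377.8 mol.
Mass: 377.8 mol × 106 g/mol = 40,050 g.

40.0 kg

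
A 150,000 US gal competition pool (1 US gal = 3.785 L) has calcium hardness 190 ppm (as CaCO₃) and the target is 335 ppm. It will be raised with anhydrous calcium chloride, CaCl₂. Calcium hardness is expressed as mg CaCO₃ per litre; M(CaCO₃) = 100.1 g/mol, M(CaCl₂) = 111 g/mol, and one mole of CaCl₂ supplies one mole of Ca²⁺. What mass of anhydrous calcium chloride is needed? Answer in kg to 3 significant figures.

91.3 kg

Volume: 150,000 US gal × 3.785 L/gal = 567,750 L.
Hardness to add: (335 − 190) = 145 mg/L as CaCO₃ × 567,750 L = 82,320 g as CaCO₃.
Moles of Ca²⁺ (1 mol Ca²⁺ ≡ 1 mol CaCO₃): 82,320 / 100.1 g/mol = 822.4 mol.
Mass of CaCl₂: 822.4 × 111 = 91,290 g.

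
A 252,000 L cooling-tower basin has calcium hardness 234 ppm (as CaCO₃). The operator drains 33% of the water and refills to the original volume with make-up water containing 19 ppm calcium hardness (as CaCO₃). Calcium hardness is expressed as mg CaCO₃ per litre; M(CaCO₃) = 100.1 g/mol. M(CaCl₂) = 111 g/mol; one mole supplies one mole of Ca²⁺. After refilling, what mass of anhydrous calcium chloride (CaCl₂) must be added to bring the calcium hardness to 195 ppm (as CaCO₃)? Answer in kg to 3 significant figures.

After draining 33% and refilling: 234 × 0.67 + 19 × 0.33 = 163.05 ppm.
Deficit to target: 195 − 163.05 = 31.95 mg/L.
As CaCO₃: 31.95 mg/L × 252,000 L = 8051 g; ÷ 100.1 = 80.43 mol Ca²⁺.
Mass: 80.43 × 111 = 8928 g.

8.93 kg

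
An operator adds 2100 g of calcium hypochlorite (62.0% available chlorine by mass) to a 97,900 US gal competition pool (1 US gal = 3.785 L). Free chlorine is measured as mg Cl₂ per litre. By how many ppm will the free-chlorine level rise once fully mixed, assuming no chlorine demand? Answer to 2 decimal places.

3.51 ppm

Volume: 97,900 US gal × 3.785 L/gal = 370,552 L.
Available chlorine delivered: 2100 g × 0.62 = 1302 g as Cl₂.
Concentration rise: 1302 g / 370,552 L = 3.514 mg/L = 3.51 ppm.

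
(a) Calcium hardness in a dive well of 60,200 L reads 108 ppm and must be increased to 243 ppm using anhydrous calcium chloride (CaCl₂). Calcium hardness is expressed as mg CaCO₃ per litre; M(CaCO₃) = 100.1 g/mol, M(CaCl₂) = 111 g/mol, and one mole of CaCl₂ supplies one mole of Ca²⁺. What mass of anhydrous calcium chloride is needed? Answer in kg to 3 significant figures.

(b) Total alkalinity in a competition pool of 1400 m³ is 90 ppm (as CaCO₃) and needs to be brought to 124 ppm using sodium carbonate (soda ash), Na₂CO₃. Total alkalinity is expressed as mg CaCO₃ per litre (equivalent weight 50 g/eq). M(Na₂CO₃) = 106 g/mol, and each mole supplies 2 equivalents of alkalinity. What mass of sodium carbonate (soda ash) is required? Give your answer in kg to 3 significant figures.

(a) Hardness to add: (243 − 108) = 135 mg/L as CaCO₃ × 60,200 L = 8127 g as CaCO₃.
(a) Moles of Ca²⁺ (1 mol Ca²⁺ ≡ 1 mol CaCO₃): 8127 / 100.1 g/mol = 81.19 mol.
(a) Mass of CaCl₂: 81.19 × 111 = 9012 g.

(b) Volume: 1400 m³ = 1,400,000 L.
(b) Alkalinity to add: (124 − 90) = 34 mg/L as CaCO₃ × 1,400,000 L = 47,600 g as CaCO₃.
(b) Equivalents: 47,600 g ÷ 50 g/eq = 952 eq.
(b) Each mole of Na₂CO₃ supplies 2 eq, so 952 / 2 = 476 mol.
(b) Mass: 476 mol × 106 g/mol = 50,460 g.

(a) 9.01 kg; (b) 50.5 kg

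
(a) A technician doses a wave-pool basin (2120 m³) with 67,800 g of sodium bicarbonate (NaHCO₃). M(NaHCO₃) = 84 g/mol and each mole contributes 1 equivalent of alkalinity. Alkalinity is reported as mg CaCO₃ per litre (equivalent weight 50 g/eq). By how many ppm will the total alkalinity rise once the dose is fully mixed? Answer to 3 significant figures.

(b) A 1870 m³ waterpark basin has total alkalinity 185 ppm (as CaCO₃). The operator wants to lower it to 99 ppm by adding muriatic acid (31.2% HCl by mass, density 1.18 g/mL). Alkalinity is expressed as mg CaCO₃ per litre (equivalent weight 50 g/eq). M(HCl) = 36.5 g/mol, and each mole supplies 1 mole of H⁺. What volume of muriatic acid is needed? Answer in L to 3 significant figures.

(a) 19.0 ppm; (b) 319 L

(a) Volume: 2120 m³ = 2,120,000 L.
(a) Moles of NaHCO₃: 67,800 g ÷ 84 g/mol = 807.1 mol → 807.1 eq of alkalinity.
(a) As CaCO₃: 807.1 eq × 50 g/eq = 40,360 g.
(a) Rise: 40,360 g / 2,120,000 L × 1000 = 19.04 mg/L.

(b) Volume: 1870 m³ = 1,870,000 L.
(b) Alkalinity to neutralize: (185 − 99) = 86 mg/L as CaCO₃ × 1,870,000 L = 160,800 g as CaCO₃.
(b) Equivalents of H⁺ required: 160,800 ÷ 50 g/eq = 3216 eq = 3216 mol HCl.
(b) Mass of HCl: 3216 × 36.5 = 117,400 g.
(b) Mass of 31.2% solution: 117,400 / 0.312 = 376,300 g.
(b) Volume: 376,300 g ÷ 1.18 g/mL = 318,900 mL.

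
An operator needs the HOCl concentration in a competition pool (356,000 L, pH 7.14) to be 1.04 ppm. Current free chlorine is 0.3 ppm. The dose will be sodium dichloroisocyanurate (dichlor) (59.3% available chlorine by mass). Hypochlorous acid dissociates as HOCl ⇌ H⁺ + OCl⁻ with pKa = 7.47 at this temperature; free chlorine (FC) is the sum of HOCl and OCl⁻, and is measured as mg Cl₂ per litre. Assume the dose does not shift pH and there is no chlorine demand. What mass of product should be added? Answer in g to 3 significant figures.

736 g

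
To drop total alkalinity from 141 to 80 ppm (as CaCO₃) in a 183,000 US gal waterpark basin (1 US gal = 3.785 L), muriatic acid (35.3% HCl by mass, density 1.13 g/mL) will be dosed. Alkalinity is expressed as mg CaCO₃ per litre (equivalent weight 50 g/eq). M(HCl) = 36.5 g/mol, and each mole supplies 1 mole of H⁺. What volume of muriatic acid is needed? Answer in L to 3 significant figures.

77.3 L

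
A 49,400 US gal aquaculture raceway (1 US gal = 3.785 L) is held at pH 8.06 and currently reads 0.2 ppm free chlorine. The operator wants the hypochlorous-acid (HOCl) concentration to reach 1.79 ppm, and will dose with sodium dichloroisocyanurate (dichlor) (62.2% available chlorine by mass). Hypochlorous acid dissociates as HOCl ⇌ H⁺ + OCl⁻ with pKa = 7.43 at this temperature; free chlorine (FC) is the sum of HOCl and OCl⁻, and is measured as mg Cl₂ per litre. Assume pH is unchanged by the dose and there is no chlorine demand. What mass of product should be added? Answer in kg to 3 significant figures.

Volume: 49,400 US gal × 3.785 L/gal = 186,979 L.
[OCl⁻]/[HOCl] = 10^(pH − pKa) = 10^(8.06 − 7.43) = 4.266; fraction as HOCl = 1/(1 + 4.266) = 0.1899.
Free chlorine required for 1.79 ppm HOCl: 1.79 / 0.1899 = 9.426 ppm.
FC to add: 9.426 − 0.2 = 9.226 mg/L as Cl₂.
Cl₂ equivalent: 9.226 mg/L × 186,979 L = 1725 g.
Product at 62.2% available Cl: 1725 / 0.622 = 2773 g.

2.77 kg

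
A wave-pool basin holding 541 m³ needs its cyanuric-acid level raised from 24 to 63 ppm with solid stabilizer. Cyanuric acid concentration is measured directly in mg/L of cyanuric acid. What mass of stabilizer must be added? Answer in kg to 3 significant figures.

21.1 kg

Volume: 541 m³ = 541,000 L.
CYA to add: (63 − 24) = 39 mg/L × 541,000 L = 21,100 g cyanuric acid.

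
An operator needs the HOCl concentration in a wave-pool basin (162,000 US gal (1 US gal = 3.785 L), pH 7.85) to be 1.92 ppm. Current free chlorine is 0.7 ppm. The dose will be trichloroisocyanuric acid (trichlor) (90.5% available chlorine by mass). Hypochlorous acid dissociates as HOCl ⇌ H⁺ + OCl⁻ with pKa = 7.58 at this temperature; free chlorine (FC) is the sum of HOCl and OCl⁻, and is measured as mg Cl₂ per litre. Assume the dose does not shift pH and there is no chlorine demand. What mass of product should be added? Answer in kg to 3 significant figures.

3.25 kg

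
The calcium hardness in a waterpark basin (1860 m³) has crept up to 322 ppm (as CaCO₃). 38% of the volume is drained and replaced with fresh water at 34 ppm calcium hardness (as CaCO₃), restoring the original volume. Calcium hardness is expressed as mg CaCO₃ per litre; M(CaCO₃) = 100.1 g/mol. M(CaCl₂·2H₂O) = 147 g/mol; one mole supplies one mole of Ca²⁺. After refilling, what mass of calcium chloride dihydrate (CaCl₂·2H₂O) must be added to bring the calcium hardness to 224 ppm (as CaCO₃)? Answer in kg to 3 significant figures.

Volume: 1860 m³ = 1,860,000 L.
After draining 38% and refilling: 322 × 0.62 + 34 × 0.38 = 212.56 ppm.
Deficit to target: 224 − 212.56 = 11.44 mg/L.
As CaCO₃: 11.44 mg/L × 1,860,000 L = 21,280 g; ÷ 100.1 = 212.6 mol Ca²⁺.
Mass: 212.6 × 147 = 31,250 g.

31.2 kg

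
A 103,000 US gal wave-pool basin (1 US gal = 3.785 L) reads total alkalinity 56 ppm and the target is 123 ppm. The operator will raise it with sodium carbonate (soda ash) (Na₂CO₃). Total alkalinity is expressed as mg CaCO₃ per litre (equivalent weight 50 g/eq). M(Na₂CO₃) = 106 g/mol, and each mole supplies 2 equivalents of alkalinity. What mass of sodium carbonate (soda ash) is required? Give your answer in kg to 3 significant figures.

Volume: 103,000 US gal × 3.785 L/gal = 389,855 L.
Alkalinity to add: (123 − 56) = 67 mg/L as CaCO₃ × 389,855 L = 26,120 g as CaCO₃.
Equivalents: 26,120 g ÷ 50 g/eq = 522.4 eq.
Each mole of Na₂CO₃ supplies 2 eq, so 522.4 / 2 = 261.2 mol.
Mass: 261.2 mol × 106 g/mol = 27,690 g.

27.7 kg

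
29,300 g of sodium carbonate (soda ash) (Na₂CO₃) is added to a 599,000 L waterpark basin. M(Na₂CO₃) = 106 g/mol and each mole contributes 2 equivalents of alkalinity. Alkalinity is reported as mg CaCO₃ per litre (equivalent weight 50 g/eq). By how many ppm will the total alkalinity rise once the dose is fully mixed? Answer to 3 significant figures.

46.1 ppm

Moles of Na₂CO₃: 29,300 g ÷ 106 g/mol = 276.4 mol → 552.8 eq of alkalinity.
As CaCO₃: 552.8 eq × 50 g/eq = 27,640 g.
Rise: 27,640 g / 599,000 L × 1000 = 46.15 mg/L.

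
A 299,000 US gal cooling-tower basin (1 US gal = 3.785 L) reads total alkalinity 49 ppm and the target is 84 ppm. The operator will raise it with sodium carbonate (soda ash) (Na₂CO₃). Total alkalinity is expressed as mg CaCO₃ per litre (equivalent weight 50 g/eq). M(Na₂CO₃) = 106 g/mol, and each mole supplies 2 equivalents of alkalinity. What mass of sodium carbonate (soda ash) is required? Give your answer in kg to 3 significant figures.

42.0 kg

Volume: 299,000 US gal × 3.785 L/gal = 1,131,715 L.
Alkalinity to add: (84 − 49) = 35 mg/L as CaCO₃ × 1,131,715 L = 39,610 g as CaCO₃.
Equivalents: 39,610 g ÷ 50 g/eq = 792.2 eq.
Each mole of Na₂CO₃ supplies 2 eq, so 792.2 / 2 = 396.1 mol.
Mass: 396.1 mol × 106 g/mol = 41,990 g.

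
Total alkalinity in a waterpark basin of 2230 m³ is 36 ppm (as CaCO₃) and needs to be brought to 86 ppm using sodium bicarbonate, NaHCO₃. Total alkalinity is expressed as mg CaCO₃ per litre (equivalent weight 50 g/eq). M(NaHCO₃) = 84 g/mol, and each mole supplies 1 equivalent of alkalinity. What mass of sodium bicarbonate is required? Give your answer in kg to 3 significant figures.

187 kg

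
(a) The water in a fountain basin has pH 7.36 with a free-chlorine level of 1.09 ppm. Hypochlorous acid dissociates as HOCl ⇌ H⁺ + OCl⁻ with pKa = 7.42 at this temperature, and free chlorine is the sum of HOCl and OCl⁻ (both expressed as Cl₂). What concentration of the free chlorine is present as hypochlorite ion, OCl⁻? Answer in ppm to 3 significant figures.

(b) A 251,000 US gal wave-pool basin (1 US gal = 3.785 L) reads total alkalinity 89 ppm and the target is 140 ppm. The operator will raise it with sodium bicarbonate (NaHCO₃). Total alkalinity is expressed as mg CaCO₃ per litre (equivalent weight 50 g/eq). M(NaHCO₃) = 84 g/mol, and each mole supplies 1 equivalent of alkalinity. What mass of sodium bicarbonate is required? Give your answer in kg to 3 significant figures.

(a) 0.507 ppm; (b) 81.4 kg

(a) [OCl⁻]/[HOCl] = 10^(pH − pKa) = 10^(7.36 − 7.42) = 10^-0.06 = 0.871.
(a) Fraction as HOCl = 1 / (1 + 0.871) = 0.5345.
(a) OCl⁻ = (1 − 0.5345) × 1.09 ppm = 0.5074 ppm.

(b) Volume: 251,000 US gal × 3.785 L/gal = 950,035 L.
(b) Alkalinity to add: (140 − 89) = 51 mg/L as CaCO₃ × 950,035 L = 48,450 g as CaCO₃.
(b) Equivalents: 48,450 g ÷ 50 g/eq = 969 eq.
(b) NaHCO₃ supplies 1 eq per mole → 969 mol.
(b) Mass: 969 mol × 84 g/mol = 81,400 g.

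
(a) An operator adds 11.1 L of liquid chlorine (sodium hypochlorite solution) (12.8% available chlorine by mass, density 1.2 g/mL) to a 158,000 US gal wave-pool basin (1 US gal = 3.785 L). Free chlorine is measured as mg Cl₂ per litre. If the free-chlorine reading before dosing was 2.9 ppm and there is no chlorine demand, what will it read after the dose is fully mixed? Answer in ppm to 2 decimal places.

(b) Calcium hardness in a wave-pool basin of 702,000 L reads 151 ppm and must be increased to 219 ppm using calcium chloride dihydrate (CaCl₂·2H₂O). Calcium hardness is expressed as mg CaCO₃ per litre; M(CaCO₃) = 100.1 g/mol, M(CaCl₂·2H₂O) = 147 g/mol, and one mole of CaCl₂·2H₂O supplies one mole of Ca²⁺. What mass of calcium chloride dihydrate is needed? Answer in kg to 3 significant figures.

(a) 5.75 ppm; (b) 70.1 kg

(a) Volume: 158,000 US gal × 3.785 L/gal = 598,030 L.
(a) Mass of solution: 11.1 L × 1000 mL/L × 1.2 g/mL = 13,320 g.
(a) Available chlorine delivered: 13,320 g × 0.128 = 1705 g as Cl₂.
(a) Concentration rise: 1705 g / 598,030 L = 2.851 mg/L = 2.85 ppm.
(a) Final FC: 2.9 + 2.85 = 5.75 ppm.

(b) Hardness to add: (219 − 151) = 68 mg/L as CaCO₃ × 702,000 L = 47,740 g as CaCO₃.
(b) Moles of Ca²⁺ (1 mol Ca²⁺ ≡ 1 mol CaCO₃): 47,740 / 100.1 g/mol = 476.9 mol.
(b) Mass of CaCl₂·2H₂O: 476.9 × 147 = 70,100 g.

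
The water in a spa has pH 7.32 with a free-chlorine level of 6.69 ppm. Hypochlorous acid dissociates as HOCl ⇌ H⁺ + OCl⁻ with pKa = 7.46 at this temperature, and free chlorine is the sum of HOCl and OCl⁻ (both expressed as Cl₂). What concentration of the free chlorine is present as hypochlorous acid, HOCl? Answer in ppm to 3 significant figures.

[OCl⁻]/[HOCl] = 10^(pH − pKa) = 10^(7.32 − 7.46) = 10^-0.14 = 0.7244.
Fraction as HOCl = 1 / (1 + 0.7244) = 0.5799.
HOCl = 0.5799 × 6.69 ppm = 3.88 ppm.

3.88 ppm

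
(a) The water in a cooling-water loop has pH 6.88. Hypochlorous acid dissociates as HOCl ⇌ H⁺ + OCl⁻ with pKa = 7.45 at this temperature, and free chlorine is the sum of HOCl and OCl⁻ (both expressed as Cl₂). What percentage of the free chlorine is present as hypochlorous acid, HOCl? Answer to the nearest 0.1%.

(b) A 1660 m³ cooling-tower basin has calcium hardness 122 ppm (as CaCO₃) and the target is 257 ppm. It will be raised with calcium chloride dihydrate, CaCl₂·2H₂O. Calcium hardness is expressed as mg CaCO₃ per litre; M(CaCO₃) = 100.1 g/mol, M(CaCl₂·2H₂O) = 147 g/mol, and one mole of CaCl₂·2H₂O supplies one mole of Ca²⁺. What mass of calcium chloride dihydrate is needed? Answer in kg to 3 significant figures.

(a) 78.8%; (b) 329 kg

(a) [OCl⁻]/[HOCl] = 10^(pH − pKa) = 10^(6.88 − 7.45) = 10^-0.57 = 0.2692.
(a) Fraction as HOCl = 1 / (1 + 0.2692) = 0.7879.

(b) Volume: 1660 m³ = 1,660,000 L.
(b) Hardness to add: (257 − 122) = 135 mg/L as CaCO₃ × 1,660,000 L = 224,100 g as CaCO₃.
(b) Moles of Ca²⁺ (1 mol Ca²⁺ ≡ 1 mol CaCO₃): 224,100 / 100.1 g/mol = 2239 mol.
(b) Mass of CaCl₂·2H₂O: 2239 × 147 = 329,100 g.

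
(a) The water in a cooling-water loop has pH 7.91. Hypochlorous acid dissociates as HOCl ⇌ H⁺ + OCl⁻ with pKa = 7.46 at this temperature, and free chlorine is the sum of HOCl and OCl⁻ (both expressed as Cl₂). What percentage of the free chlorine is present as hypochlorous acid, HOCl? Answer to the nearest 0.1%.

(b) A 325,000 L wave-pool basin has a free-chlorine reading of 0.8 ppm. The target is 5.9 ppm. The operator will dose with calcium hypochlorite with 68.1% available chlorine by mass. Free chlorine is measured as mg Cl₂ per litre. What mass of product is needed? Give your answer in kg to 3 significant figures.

(a) 26.2%; (b) 2.43 kg

(a) [OCl⁻]/[HOCl] = 10^(pH − pKa) = 10^(7.91 − 7.46) = 10^0.45 = 2.818.
(a) Fraction as HOCl = 1 / (1 + 2.818) = 0.2619.

(b) Chlorine deficit: 5.9 − 0.8 = 5.1 ppm = 5.1 mg/L as Cl₂.
(b) Cl₂ equivalent needed: 5.1 mg/L × 325,000 L = 1,658,000 mg = 1658 g.
(b) Product at 68.1% available chlorine: 1658 / 0.681 = 2434 g.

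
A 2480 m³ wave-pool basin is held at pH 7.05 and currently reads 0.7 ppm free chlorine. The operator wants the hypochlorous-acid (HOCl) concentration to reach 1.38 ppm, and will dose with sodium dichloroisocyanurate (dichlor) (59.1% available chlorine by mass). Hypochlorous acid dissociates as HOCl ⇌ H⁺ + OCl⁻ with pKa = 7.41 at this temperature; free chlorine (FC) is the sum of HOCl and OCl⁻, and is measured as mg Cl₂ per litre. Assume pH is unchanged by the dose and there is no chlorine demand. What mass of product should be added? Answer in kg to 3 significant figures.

5.38 kg

Volume: 2480 m³ = 2,480,000 L.
[OCl⁻]/[HOCl] = 10^(pH − pKa) = 10^(7.05 − 7.41) = 0.4365; fraction as HOCl = 1/(1 + 0.4365) = 0.6961.
Free chlorine required for 1.38 ppm HOCl: 1.38 / 0.6961 = 1.982 ppm.
FC to add: 1.982 − 0.7 = 1.282 mg/L as Cl₂.
Cl₂ equivalent: 1.282 mg/L × 2,480,000 L = 3180 g.
Product at 59.1% available Cl: 3180 / 0.591 = 5381 g.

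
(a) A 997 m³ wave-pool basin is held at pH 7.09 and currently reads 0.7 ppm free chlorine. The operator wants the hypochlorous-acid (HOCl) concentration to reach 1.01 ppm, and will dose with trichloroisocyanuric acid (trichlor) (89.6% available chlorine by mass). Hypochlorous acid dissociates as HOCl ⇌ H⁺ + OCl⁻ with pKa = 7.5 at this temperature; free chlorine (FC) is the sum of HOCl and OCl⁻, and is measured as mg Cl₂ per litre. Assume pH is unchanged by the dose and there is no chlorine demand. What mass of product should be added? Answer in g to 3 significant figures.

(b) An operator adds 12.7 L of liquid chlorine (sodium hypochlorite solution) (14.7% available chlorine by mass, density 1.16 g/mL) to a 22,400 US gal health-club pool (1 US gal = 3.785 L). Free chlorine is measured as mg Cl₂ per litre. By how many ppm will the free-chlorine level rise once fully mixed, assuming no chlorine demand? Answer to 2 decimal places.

(a) 782 g; (b) 25.54 ppm

(a) Volume: 997 m³ = 997,000 L.
(a) [OCl⁻]/[HOCl] = 10^(pH − pKa) = 10^(7.09 − 7.5) = 0.389; fraction as HOCl = 1/(1 + 0.389) = 0.7199.
(a) Free chlorine required for 1.01 ppm HOCl: 1.01 / 0.7199 = 1.403 ppm.
(a) FC to add: 1.403 − 0.7 = 0.7029 mg/L as Cl₂.
(a) Cl₂ equivalent: 0.7029 mg/L × 997,000 L = 700.8 g.
(a) Product at 89.6% available Cl: 700.8 / 0.896 = 782.2 g.

(b) Volume: 22,400 US gal × 3.785 L/gal = 84,784 L.
(b) Mass of solution: 12.7 L × 1000 mL/L × 1.16 g/mL = 14,730 g.
(b) Available chlorine delivered: 14,730 g × 0.147 = 2166 g as Cl₂.
(b) Concentration rise: 2166 g / 84,784 L = 25.54 mg/L = 25.54 ppm.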